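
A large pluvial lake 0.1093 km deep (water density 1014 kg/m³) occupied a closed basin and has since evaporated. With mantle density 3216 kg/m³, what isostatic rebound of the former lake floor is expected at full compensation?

u = d ρ_w/ρ_m = 0.1093 km × 1014/3216 = 0.0345 km.

0.0345 km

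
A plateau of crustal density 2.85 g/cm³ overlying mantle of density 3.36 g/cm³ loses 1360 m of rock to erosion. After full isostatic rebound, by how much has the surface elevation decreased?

206 m

Rebound u = e ρ_c/ρ_m = 1360 m × 2.85/3.36 = 1154 m.
Net surface drop = e − u = 1360 m − 1154 m = e (ρ_m − ρ_c)/ρ_m = 206 m.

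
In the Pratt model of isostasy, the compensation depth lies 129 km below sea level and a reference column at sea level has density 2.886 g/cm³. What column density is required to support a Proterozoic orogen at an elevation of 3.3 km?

2.81 g/cm³

Pratt balance: ρ_ref D = ρ (D + h).
ρ = ρ_ref D/(D + h) = 2.886 × 129 km/(129 km + 3.3 km) = 2.81 g/cm³.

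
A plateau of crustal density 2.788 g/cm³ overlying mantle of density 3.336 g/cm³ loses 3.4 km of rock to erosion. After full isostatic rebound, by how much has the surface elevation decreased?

0.559 km

Rebound u = e ρ_c/ρ_m = 3.4 km × 2.788/3.336 = 2.841 km.
Net surface drop = e − u = 3.4 km − 2.841 km = e (ρ_m − ρ_c)/ρ_m = 0.559 km.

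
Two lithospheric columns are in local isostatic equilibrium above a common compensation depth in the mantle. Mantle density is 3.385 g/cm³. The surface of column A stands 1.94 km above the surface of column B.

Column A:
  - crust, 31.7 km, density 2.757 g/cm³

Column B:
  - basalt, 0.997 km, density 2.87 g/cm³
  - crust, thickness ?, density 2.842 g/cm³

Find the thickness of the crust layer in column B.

23.6 km

Take the compensation level at the base of the deeper column (depth z_c below the surface of column A) and equate Σ ρ_i t_i down to z_c; mantle fills any gap and the z_c terms cancel.
Column A: 31.7×2.757 + (z_c − 31.7)×3.385
Column B: 1.94×0 + 0.997×2.87 + x×2.842 + (z_c − 1.94 − 0.997 − x)×3.385
The z_c×3.385 term appears on both sides and cancels. Collect the known terms of each column as K = Σ(ρt)_known − 3.385 × (depth of known layers): K_A = 87.3969 − 3.385×31.7 = −19.9076; K_B = 2.86139 − 3.385×(1.94 + 0.997) = −7.080355.
Balance: K_A = K_B − x×(3.385 − 2.842), so x = (K_B − K_A)/(3.385 − 2.842) = 12.8272/0.543 = 23.6 km.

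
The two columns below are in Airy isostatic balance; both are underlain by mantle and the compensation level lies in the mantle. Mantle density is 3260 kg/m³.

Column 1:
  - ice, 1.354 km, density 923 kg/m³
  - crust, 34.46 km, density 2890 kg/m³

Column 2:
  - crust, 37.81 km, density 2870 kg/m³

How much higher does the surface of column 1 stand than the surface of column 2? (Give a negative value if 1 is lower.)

0.358 km

For any compensation level in the mantle, the mantle terms cancel and isostasy reduces to e = (Σt_1 − Σt_2) − (Σ(ρt)_1 − Σ(ρt)_2) / ρ_m.
Σt_1 = 35.814 km; Σt_2 = 37.81 km; Σ(ρt)_1 = 100839.142; Σ(ρt)_2 = 108514.7 (in km·kg/m³).
e = (35.814 − 37.81) − (100839.142 − 108514.7) / 3260 = 0.358 km.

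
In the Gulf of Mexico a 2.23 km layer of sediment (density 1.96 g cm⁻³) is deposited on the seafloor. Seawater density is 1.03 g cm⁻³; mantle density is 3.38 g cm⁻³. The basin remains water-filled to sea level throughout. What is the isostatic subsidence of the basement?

Submarine loading: the sediment displaces seawater, and the subsidence is in turn flooded, so s (ρ_m − ρ_w) = t (ρ_sed − ρ_w).
s = 2.23 km × (1.96 − 1.03) / (3.38 − 1.03) = 0.883 km.

0.883 km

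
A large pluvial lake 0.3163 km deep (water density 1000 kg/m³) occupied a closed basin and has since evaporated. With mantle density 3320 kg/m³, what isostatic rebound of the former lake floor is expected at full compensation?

0.0953 km

u = d ρ_w/ρ_m = 0.3163 km × 1000/3320 = 0.0953 km.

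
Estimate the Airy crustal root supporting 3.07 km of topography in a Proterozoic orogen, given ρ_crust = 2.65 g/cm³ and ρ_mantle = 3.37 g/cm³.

11.3 km

Balancing pressure at the compensation depth: the weight of the topography is balanced by the buoyancy of the root, ρ_c h = (ρ_m − ρ_c) r.
r = h · ρ_c / (ρ_m − ρ_c) = 3.07 km × 2.65 / (3.37 − 2.65) = 11.3 km.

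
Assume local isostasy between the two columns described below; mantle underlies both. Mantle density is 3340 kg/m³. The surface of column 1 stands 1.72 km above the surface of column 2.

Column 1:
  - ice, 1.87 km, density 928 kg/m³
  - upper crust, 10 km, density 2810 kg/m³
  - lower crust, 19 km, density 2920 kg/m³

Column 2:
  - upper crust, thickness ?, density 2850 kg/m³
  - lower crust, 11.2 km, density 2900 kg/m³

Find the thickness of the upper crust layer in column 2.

Take the compensation level at the base of the deeper column (depth z_c below the surface of column 1) and equate Σ ρ_i t_i down to z_c; mantle fills any gap and the z_c terms cancel.
Column 1: 1.87×928 + 10×2810 + 19×2920 + (z_c − 30.87)×3340
Column 2: 1.72×0 + x×2850 + 11.2×2900 + (z_c − 1.72 − 11.2 − x)×3340
The z_c×3340 term appears on both sides and cancels. Collect the known terms of each column as K = Σ(ρt)_known − 3340 × (depth of known layers): K_1 = 85315.36 − 3340×30.87 = −17790.44; K_2 = 32480 − 3340×(1.72 + 11.2) = −10672.8.
Balance: K_1 = K_2 − x×(3340 − 2850), so x = (K_2 − K_1)/(3340 − 2850) = 7117.64/490 = 14.5 km.

14.5 km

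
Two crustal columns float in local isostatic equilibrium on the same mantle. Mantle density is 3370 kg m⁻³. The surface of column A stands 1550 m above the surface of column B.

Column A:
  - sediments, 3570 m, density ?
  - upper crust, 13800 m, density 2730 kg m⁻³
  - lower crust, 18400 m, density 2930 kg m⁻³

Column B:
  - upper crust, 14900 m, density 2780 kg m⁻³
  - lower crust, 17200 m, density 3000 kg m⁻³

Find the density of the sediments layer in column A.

2400 kg m⁻³

Take the compensation level at the base of the deeper column (depth z_c below the surface of column A) and equate Σ ρ_i t_i down to z_c; mantle fills any gap and the z_c terms cancel.
Column A: 3570×ρ + 13800×2730 + 18400×2930 + (z_c − 35770)×3370
Column B: 1550×0 + 14900×2780 + 17200×3000 + (z_c − 1550 − 32100)×3370
The z_c×3370 term appears on both sides and cancels. Collect the known terms of each column as K = Σ(ρt)_known − 3370 × (depth of known layers): K_A = 91586000 − 3370×35770 = −28958900; K_B = 93022000 − 3370×(1550 + 32100) = −20378500.
Balance: K_A + 3570×ρ = K_B, so ρ = (K_B − K_A)/3570 = 8580400/3570 = 2400 kg m⁻³.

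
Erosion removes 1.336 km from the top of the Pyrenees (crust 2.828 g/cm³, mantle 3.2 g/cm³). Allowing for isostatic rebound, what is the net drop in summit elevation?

0.155 km

Rebound u = e ρ_c/ρ_m = 1.336 km × 2.828/3.2 = 1.181 km.
Net surface drop = e − u = 1.336 km − 1.181 km = e (ρ_m − ρ_c)/ρ_m = 0.155 km.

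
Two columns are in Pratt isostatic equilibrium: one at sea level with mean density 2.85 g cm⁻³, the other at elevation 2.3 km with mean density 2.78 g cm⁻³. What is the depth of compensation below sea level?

ρ_ref D = ρ (D + h) → D (ρ_ref − ρ) = ρ h.
D = ρ h/(ρ_ref − ρ) = 2.78 × 2.3 km/(2.85 − 2.78) = 91.3 km.

91.3 km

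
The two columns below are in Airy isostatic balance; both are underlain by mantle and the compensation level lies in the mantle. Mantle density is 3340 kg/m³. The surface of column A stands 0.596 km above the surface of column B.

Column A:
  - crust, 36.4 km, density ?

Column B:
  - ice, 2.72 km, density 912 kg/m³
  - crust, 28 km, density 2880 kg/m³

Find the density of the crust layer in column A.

Take the compensation level at the base of the deeper column (depth z_c below the surface of column A) and equate Σ ρ_i t_i down to z_c; mantle fills any gap and the z_c terms cancel.
Column A: 36.4×ρ + (z_c − 36.4)×3340
Column B: 0.596×0 + 2.72×912 + 28×2880 + (z_c − 0.596 − 30.72)×3340
The z_c×3340 term appears on both sides and cancels. Collect the known terms of each column as K = Σ(ρt)_known − 3340 × (depth of known layers): K_A = 0 − 3340×36.4 = −121576; K_B = 83120.64 − 3340×(0.596 + 30.72) = −21474.8.
Balance: K_A + 36.4×ρ = K_B, so ρ = (K_B − K_A)/36.4 = 100101/36.4 = 2750 kg/m³.

2750 kg/m³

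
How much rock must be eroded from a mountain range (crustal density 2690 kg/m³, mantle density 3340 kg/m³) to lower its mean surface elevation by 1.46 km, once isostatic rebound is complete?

Net drop Δ = e − u = e − e ρ_c/ρ_m = e (ρ_m − ρ_c)/ρ_m.
e = Δ ρ_m/(ρ_m − ρ_c) = 1.46 km × 3340/650 = 7.5 km.

7.5 km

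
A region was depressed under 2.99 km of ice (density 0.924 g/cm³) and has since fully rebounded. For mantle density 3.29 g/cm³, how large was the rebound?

0.84 km

Removing the load lets mantle flow back in; uplift u satisfies ρ_ice t = ρ_m u.
u = t ρ_ice/ρ_m = 2.99 km × 0.924/3.29 = 0.84 km.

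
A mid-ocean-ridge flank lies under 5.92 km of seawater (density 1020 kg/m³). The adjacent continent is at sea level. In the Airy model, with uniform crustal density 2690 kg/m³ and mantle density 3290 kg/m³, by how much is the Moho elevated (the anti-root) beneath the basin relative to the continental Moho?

16.5 km

In Airy isostatic equilibrium: replacing crust with seawater at the top is compensated by replacing crust with mantle at the base: d (ρ_c − ρ_w) = a (ρ_m − ρ_c).
a = d (ρ_c − ρ_w)/(ρ_m − ρ_c) = 5.92 km × 1670/600 = 16.5 km.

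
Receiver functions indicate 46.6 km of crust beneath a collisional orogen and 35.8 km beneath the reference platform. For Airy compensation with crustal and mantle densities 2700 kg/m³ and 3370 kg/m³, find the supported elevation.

2.15 km

Excess crust Δ = 46.6 km − 35.8 km = 10.8 km, split between elevation h and root r with h + r = Δ.
Airy balance ρ_c h = (ρ_m − ρ_c) r gives r = h ρ_c/(ρ_m − ρ_c), so h (1 + ρ_c/(ρ_m − ρ_c)) = Δ, i.e. h = Δ (ρ_m − ρ_c)/ρ_m.
h = 10.8 km × 670/3370 = 2.15 km.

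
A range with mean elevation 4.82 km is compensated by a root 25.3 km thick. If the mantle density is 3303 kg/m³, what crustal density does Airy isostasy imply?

ρ_c h = (ρ_m − ρ_c) r → ρ_c (h + r) = ρ_m r → ρ_c = ρ_m r / (h + r).
ρ_c = 3303 × 25.3 km / (4.82 km + 25.3 km) = 2770 kg/m³.

2770 kg/m³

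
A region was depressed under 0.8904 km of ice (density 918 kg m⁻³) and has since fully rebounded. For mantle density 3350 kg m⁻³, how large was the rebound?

Removing the load lets mantle flow back in; uplift u satisfies ρ_ice t = ρ_m u.
u = t ρ_ice/ρ_m = 0.8904 km × 918/3350 = 0.244 km.

0.244 km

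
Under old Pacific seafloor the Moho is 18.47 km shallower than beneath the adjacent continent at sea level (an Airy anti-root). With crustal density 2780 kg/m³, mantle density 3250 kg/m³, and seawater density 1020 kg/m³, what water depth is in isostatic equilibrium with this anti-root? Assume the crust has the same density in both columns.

Replacing a thickness d of crust by seawater at the top must be balanced by replacing crust with mantle at the base: d (ρ_c − ρ_w) = a (ρ_m − ρ_c).
d = a (ρ_m − ρ_c)/(ρ_c − ρ_w) = 18.47 km × 470/1760 = 4.93 km.

4.93 km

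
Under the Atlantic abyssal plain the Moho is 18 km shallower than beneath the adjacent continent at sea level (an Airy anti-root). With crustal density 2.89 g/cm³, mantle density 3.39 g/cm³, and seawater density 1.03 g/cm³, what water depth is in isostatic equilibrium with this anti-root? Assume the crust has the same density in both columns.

Replacing a thickness d of crust by seawater at the top must be balanced by replacing crust with mantle at the base: d (ρ_c − ρ_w) = a (ρ_m − ρ_c).
d = a (ρ_m − ρ_c)/(ρ_c − ρ_w) = 18 km × 0.5/1.86 = 4.84 km.

4.84 km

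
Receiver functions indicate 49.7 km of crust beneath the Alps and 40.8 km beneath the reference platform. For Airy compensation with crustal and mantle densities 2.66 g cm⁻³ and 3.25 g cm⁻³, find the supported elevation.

1.62 km

Excess crust Δ = 49.7 km − 40.8 km = 8.9 km, split between elevation h and root r with h + r = Δ.
Airy balance ρ_c h = (ρ_m − ρ_c) r gives r = h ρ_c/(ρ_m − ρ_c), so h (1 + ρ_c/(ρ_m − ρ_c)) = Δ, i.e. h = Δ (ρ_m − ρ_c)/ρ_m.
h = 8.9 km × 0.59/3.25 = 1.62 km.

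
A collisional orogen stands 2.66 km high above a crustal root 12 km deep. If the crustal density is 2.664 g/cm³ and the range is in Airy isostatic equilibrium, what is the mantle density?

Airy balance: ρ_c h = (ρ_m − ρ_c) r → ρ_m = ρ_c (1 + h/r).
ρ_m = 2.664 × (1 + 2.66 km/12 km) = 3.25 g/cm³.

3.25 g/cm³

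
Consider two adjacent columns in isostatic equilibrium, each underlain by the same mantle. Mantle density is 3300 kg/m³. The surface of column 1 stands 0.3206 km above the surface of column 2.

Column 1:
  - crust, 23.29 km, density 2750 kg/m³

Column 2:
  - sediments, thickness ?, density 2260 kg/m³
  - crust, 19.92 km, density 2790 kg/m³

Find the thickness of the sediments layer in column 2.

Take the compensation level at the base of the deeper column (depth z_c below the surface of column 1) and equate Σ ρ_i t_i down to z_c; mantle fills any gap and the z_c terms cancel.
Column 1: 23.29×2750 + (z_c − 23.29)×3300
Column 2: 0.3206×0 + x×2260 + 19.92×2790 + (z_c − 0.3206 − 19.92 − x)×3300
The z_c×3300 term appears on both sides and cancels. Collect the known terms of each column as K = Σ(ρt)_known − 3300 × (depth of known layers): K_1 = 64047.5 − 3300×23.29 = −12809.5; K_2 = 55576.8 − 3300×(0.3206 + 19.92) = −11217.18.
Balance: K_1 = K_2 − x×(3300 − 2260), so x = (K_2 − K_1)/(3300 − 2260) = 1592.32/1040 = 1.53 km.

1.53 km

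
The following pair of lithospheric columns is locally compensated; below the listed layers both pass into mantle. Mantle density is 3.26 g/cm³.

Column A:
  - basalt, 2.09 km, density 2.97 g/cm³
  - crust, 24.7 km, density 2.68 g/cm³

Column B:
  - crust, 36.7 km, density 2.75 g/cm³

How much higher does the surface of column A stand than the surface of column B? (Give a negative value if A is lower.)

For any compensation level in the mantle, the mantle terms cancel and isostasy reduces to e = (Σt_A − Σt_B) − (Σ(ρt)_A − Σ(ρt)_B) / ρ_m.
Σt_A = 26.79 km; Σt_B = 36.7 km; Σ(ρt)_A = 72.4033; Σ(ρt)_B = 100.925 (in km·g/cm³).
e = (26.79 − 36.7) − (72.4033 − 100.925) / 3.26 = −1.16 km.

−1.16 km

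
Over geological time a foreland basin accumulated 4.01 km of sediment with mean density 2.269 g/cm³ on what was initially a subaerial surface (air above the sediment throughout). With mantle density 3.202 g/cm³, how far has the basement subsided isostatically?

Subaerial load: s = t ρ_sed / ρ_m = 4.01 km × 2.269/3.202 = 2.84 km.

2.84 km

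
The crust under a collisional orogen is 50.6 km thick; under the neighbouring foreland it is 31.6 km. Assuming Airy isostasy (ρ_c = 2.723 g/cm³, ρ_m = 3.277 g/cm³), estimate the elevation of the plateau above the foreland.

Excess crust Δ = 50.6 km − 31.6 km = 19 km, split between elevation h and root r with h + r = Δ.
Airy balance ρ_c h = (ρ_m − ρ_c) r gives r = h ρ_c/(ρ_m − ρ_c), so h (1 + ρ_c/(ρ_m − ρ_c)) = Δ, i.e. h = Δ (ρ_m − ρ_c)/ρ_m.
h = 19 km × 0.554/3.277 = 3.21 km.

3.21 km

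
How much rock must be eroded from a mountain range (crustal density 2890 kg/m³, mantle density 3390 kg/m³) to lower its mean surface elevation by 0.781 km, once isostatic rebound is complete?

5.3 km

Net drop Δ = e − u = e − e ρ_c/ρ_m = e (ρ_m − ρ_c)/ρ_m.
e = Δ ρ_m/(ρ_m − ρ_c) = 0.781 km × 3390/500 = 5.3 km.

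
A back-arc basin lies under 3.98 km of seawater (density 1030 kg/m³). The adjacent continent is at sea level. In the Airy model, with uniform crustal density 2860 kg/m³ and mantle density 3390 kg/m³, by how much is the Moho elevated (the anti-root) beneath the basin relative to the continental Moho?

In Airy isostatic equilibrium: replacing crust with seawater at the top is compensated by replacing crust with mantle at the base: d (ρ_c − ρ_w) = a (ρ_m − ρ_c).
a = d (ρ_c − ρ_w)/(ρ_m − ρ_c) = 3.98 km × 1830/530 = 13.7 km.

13.7 km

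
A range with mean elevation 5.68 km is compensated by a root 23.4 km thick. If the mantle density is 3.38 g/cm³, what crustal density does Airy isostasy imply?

2.72 g/cm³

ρ_c h = (ρ_m − ρ_c) r → ρ_c (h + r) = ρ_m r → ρ_c = ρ_m r / (h + r).
ρ_c = 3.38 × 23.4 km / (5.68 km + 23.4 km) = 2.72 g/cm³.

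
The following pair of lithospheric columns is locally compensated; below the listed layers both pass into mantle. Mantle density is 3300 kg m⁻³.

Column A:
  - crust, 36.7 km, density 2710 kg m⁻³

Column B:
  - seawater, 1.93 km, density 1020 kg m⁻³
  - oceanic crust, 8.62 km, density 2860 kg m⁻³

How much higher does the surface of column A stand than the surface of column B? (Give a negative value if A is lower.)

For any compensation level in the mantle, the mantle terms cancel and isostasy reduces to e = (Σt_A − Σt_B) − (Σ(ρt)_A − Σ(ρt)_B) / ρ_m.
Σt_A = 36.7 km; Σt_B = 10.55 km; Σ(ρt)_A = 99457; Σ(ρt)_B = 26621.8 (in km·kg m⁻³).
e = (36.7 − 10.55) − (99457 − 26621.8) / 3300 = 4.08 km.

4.08 km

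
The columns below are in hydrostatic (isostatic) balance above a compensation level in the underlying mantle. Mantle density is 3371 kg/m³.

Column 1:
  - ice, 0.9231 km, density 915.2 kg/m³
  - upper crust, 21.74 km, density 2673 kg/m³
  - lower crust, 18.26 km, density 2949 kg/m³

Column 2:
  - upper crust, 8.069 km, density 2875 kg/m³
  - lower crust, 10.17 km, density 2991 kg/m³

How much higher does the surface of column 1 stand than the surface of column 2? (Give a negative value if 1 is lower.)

5.13 km

For any compensation level in the mantle, the mantle terms cancel and isostasy reduces to e = (Σt_1 − Σt_2) − (Σ(ρt)_1 − Σ(ρt)_2) / ρ_m.
Σt_1 = 40.9231 km; Σt_2 = 18.239 km; Σ(ρt)_1 = 112804.581; Σ(ρt)_2 = 53616.845 (in km·kg/m³).
e = (40.9231 − 18.239) − (112804.581 − 53616.845) / 3371 = 5.13 km.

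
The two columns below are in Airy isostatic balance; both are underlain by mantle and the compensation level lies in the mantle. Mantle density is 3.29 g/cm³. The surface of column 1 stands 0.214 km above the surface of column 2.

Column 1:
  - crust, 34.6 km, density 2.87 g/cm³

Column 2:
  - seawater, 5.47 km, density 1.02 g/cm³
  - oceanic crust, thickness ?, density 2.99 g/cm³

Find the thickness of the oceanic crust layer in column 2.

Take the compensation level at the base of the deeper column (depth z_c below the surface of column 1) and equate Σ ρ_i t_i down to z_c; mantle fills any gap and the z_c terms cancel.
Column 1: 34.6×2.87 + (z_c − 34.6)×3.29
Column 2: 0.214×0 + 5.47×1.02 + x×2.99 + (z_c − 0.214 − 5.47 − x)×3.29
The z_c×3.29 term appears on both sides and cancels. Collect the known terms of each column as K = Σ(ρt)_known − 3.29 × (depth of known layers): K_1 = 99.302 − 3.29×34.6 = −14.532; K_2 = 5.5794 − 3.29×(0.214 + 5.47) = −13.12096.
Balance: K_1 = K_2 − x×(3.29 − 2.99), so x = (K_2 − K_1)/(3.29 − 2.99) = 1.41104/0.3 = 4.7 km.

4.7 km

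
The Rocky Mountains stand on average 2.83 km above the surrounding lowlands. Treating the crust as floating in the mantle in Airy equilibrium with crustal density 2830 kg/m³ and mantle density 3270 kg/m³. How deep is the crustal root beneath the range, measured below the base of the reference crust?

18.2 km

Balancing pressure at the compensation depth: the weight of the topography is balanced by the buoyancy of the root, ρ_c h = (ρ_m − ρ_c) r.
r = h · ρ_c / (ρ_m − ρ_c) = 2.83 km × 2830 / (3270 − 2830) = 18.2 km.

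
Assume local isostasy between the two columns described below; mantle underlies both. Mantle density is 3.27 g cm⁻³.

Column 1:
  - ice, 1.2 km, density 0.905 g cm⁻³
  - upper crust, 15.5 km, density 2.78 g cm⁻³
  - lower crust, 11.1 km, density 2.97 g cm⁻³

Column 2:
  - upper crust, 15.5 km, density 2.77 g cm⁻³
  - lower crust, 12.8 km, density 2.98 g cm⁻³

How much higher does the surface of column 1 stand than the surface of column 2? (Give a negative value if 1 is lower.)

For any compensation level in the mantle, the mantle terms cancel and isostasy reduces to e = (Σt_1 − Σt_2) − (Σ(ρt)_1 − Σ(ρt)_2) / ρ_m.
Σt_1 = 27.8 km; Σt_2 = 28.3 km; Σ(ρt)_1 = 77.143; Σ(ρt)_2 = 81.079 (in km·g cm⁻³).
e = (27.8 − 28.3) − (77.143 − 81.079) / 3.27 = 0.704 km.

0.704 km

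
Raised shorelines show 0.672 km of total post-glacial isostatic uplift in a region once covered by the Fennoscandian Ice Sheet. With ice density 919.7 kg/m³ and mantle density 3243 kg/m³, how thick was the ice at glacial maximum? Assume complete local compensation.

u = t ρ_ice/ρ_m → t = u ρ_m/ρ_ice = 0.672 km × 3243/919.7 = 2.37 km.

2.37 km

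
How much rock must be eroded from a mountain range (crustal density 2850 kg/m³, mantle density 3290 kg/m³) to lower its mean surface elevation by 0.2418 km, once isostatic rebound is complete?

Net drop Δ = e − u = e − e ρ_c/ρ_m = e (ρ_m − ρ_c)/ρ_m.
e = Δ ρ_m/(ρ_m − ρ_c) = 0.2418 km × 3290/440 = 1.81 km.

1.81 km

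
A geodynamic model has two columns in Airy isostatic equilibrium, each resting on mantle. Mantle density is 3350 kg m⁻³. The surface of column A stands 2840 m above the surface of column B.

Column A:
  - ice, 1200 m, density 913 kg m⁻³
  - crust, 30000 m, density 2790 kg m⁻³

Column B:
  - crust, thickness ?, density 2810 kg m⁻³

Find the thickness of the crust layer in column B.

18900 m

Take the compensation level at the base of the deeper column (depth z_c below the surface of column A) and equate Σ ρ_i t_i down to z_c; mantle fills any gap and the z_c terms cancel.
Column A: 1200×913 + 30000×2790 + (z_c − 31200)×3350
Column B: 2840×0 + x×2810 + (z_c − 2840 − 0 − x)×3350
The z_c×3350 term appears on both sides and cancels. Collect the known terms of each column as K = Σ(ρt)_known − 3350 × (depth of known layers): K_A = 84795600 − 3350×31200 = −19724400; K_B = 0 − 3350×(2840 + 0) = −9514000.
Balance: K_A = K_B − x×(3350 − 2810), so x = (K_B − K_A)/(3350 − 2810) = 10210400/540 = 18900 m.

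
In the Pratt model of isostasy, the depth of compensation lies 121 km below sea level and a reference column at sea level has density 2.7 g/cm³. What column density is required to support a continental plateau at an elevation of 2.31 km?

2.65 g/cm³

Pratt balance: ρ_ref D = ρ (D + h).
ρ = ρ_ref D/(D + h) = 2.7 × 121 km/(121 km + 2.31 km) = 2.65 g/cm³.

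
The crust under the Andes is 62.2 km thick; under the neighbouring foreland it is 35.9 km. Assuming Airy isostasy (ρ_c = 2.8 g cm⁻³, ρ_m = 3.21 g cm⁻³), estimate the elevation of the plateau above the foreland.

Excess crust Δ = 62.2 km − 35.9 km = 26.3 km, split between elevation h and root r with h + r = Δ.
Airy balance ρ_c h = (ρ_m − ρ_c) r gives r = h ρ_c/(ρ_m − ρ_c), so h (1 + ρ_c/(ρ_m − ρ_c)) = Δ, i.e. h = Δ (ρ_m − ρ_c)/ρ_m.
h = 26.3 km × 0.41/3.21 = 3.36 km.

3.36 km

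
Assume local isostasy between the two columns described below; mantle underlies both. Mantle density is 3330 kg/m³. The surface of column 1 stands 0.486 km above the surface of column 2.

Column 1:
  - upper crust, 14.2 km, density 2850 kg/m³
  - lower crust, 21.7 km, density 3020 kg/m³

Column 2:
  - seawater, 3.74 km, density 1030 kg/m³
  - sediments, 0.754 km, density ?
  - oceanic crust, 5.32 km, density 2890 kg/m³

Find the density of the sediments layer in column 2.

2030 kg/m³

Take the compensation level at the base of the deeper column (depth z_c below the surface of column 1) and equate Σ ρ_i t_i down to z_c; mantle fills any gap and the z_c terms cancel.
Column 1: 14.2×2850 + 21.7×3020 + (z_c − 35.9)×3330
Column 2: 0.486×0 + 3.74×1030 + 0.754×ρ + 5.32×2890 + (z_c − 0.486 − 9.814)×3330
The z_c×3330 term appears on both sides and cancels. Collect the known terms of each column as K = Σ(ρt)_known − 3330 × (depth of known layers): K_1 = 106004 − 3330×35.9 = −13543; K_2 = 19227 − 3330×(0.486 + 9.814) = −15072.
Balance: K_1 = K_2 + 0.754×ρ, so ρ = (K_1 − K_2)/0.754 = 1529/0.754 = 2030 kg/m³.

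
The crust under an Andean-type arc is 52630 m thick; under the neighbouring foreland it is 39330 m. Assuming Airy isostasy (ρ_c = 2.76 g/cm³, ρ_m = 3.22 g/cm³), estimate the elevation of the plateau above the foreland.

Excess crust Δ = 52630 m − 39330 m = 13300 m, split between elevation h and root r with h + r = Δ.
Airy balance ρ_c h = (ρ_m − ρ_c) r gives r = h ρ_c/(ρ_m − ρ_c), so h (1 + ρ_c/(ρ_m − ρ_c)) = Δ, i.e. h = Δ (ρ_m − ρ_c)/ρ_m.
h = 13300 m × 0.46/3.22 = 1900 m.

1900 m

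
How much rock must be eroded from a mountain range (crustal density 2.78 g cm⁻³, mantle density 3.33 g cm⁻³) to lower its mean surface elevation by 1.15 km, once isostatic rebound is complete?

Net drop Δ = e − u = e − e ρ_c/ρ_m = e (ρ_m − ρ_c)/ρ_m.
e = Δ ρ_m/(ρ_m − ρ_c) = 1.15 km × 3.33/0.55 = 6.96 km.

6.96 km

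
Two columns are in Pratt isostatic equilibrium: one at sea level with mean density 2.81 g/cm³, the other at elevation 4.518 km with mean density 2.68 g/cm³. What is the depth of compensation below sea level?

93.1 km

ρ_ref D = ρ (D + h) → D (ρ_ref − ρ) = ρ h.
D = ρ h/(ρ_ref − ρ) = 2.68 × 4.518 km/(2.81 − 2.68) = 93.1 km.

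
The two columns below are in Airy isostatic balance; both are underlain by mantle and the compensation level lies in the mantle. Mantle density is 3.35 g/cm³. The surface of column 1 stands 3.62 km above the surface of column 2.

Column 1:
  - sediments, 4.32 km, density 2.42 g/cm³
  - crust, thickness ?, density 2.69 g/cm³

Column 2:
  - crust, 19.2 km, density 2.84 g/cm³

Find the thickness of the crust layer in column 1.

27.1 km

Take the compensation level at the base of the deeper column (depth z_c below the surface of column 1) and equate Σ ρ_i t_i down to z_c; mantle fills any gap and the z_c terms cancel.
Column 1: 4.32×2.42 + x×2.69 + (z_c − 4.32 − x)×3.35
Column 2: 3.62×0 + 19.2×2.84 + (z_c − 3.62 − 19.2)×3.35
The z_c×3.35 term appears on both sides and cancels. Collect the known terms of each column as K = Σ(ρt)_known − 3.35 × (depth of known layers): K_1 = 10.4544 − 3.35×4.32 = −4.0176; K_2 = 54.528 − 3.35×(3.62 + 19.2) = −21.919.
Balance: K_1 − x×(3.35 − 2.69) = K_2, so x = (K_1 − K_2)/(3.35 − 2.69) = 17.9014/0.66 = 27.1 km.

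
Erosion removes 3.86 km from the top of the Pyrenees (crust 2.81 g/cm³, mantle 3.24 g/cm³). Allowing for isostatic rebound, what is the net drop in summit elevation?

Rebound u = e ρ_c/ρ_m = 3.86 km × 2.81/3.24 = 3.348 km.
Net surface drop = e − u = 3.86 km − 3.348 km = e (ρ_m − ρ_c)/ρ_m = 0.512 km.

0.512 km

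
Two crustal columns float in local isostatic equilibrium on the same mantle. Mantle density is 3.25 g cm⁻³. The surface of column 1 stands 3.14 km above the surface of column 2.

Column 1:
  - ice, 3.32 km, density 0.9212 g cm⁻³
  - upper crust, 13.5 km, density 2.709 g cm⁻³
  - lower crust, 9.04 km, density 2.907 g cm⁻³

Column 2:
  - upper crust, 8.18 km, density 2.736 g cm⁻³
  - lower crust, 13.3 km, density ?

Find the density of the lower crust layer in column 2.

2.97 g cm⁻³

Take the compensation level at the base of the deeper column (depth z_c below the surface of column 1) and equate Σ ρ_i t_i down to z_c; mantle fills any gap and the z_c terms cancel.
Column 1: 3.32×0.9212 + 13.5×2.709 + 9.04×2.907 + (z_c − 25.86)×3.25
Column 2: 3.14×0 + 8.18×2.736 + 13.3×ρ + (z_c − 3.14 − 21.48)×3.25
The z_c×3.25 term appears on both sides and cancels. Collect the known terms of each column as K = Σ(ρt)_known − 3.25 × (depth of known layers): K_1 = 65.909164 − 3.25×25.86 = −18.135836; K_2 = 22.38048 − 3.25×(3.14 + 21.48) = −57.63452.
Balance: K_1 = K_2 + 13.3×ρ, so ρ = (K_1 − K_2)/13.3 = 39.4987/13.3 = 2.97 g cm⁻³.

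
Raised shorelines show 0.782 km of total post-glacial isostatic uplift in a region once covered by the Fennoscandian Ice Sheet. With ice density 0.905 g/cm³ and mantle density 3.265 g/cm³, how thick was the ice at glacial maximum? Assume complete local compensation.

2.82 km

u = t ρ_ice/ρ_m → t = u ρ_m/ρ_ice = 0.782 km × 3.265/0.905 = 2.82 km.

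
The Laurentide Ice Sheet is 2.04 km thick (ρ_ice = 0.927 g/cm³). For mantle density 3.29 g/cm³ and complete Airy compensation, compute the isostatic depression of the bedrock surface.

Isostatic balance requires: the ice load ρ_ice t is balanced by mantle displaced below, ρ_m s.
s = t ρ_ice / ρ_m = 2.04 km × 0.927/3.29 = 0.575 km.

0.575 km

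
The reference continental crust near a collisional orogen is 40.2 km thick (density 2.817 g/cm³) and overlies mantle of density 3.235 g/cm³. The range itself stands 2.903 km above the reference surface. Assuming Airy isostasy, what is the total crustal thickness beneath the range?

Root depth r = h ρ_c / (ρ_m − ρ_c) = 2.903 km × 2.817 / 0.418 = 19.56 km.
Total thickness = T + h + r = 40.2 km + 2.903 km + 19.56 km = 62.7 km.

62.7 km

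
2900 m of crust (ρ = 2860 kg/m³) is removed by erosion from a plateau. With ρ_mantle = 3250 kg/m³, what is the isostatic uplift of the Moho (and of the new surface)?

Unloading: uplift u = e ρ_c/ρ_m = 2900 m × 2860/3250 = 2550 m.

2550 m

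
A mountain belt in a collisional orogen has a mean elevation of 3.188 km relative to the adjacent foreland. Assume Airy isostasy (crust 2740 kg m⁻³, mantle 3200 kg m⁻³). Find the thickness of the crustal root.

19 km

Equating mass per unit area of the two columns: the weight of the topography is balanced by the buoyancy of the root, ρ_c h = (ρ_m − ρ_c) r.
r = h · ρ_c / (ρ_m − ρ_c) = 3.188 km × 2740 / (3200 − 2740) = 19 km.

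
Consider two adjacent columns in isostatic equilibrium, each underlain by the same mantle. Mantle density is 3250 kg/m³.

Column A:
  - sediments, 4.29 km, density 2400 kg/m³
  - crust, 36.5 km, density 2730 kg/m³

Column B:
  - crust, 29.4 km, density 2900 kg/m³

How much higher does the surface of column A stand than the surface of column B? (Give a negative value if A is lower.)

For any compensation level in the mantle, the mantle terms cancel and isostasy reduces to e = (Σt_A − Σt_B) − (Σ(ρt)_A − Σ(ρt)_B) / ρ_m.
Σt_A = 40.79 km; Σt_B = 29.4 km; Σ(ρt)_A = 109941; Σ(ρt)_B = 85260 (in km·kg/m³).
e = (40.79 − 29.4) − (109941 − 85260) / 3250 = 3.8 km.

3.8 km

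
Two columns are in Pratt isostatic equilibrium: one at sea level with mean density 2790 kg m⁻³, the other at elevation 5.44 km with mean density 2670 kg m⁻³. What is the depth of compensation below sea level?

ρ_ref D = ρ (D + h) → D (ρ_ref − ρ) = ρ h.
D = ρ h/(ρ_ref − ρ) = 2670 × 5.44 km/(2790 − 2670) = 121 km.

121 km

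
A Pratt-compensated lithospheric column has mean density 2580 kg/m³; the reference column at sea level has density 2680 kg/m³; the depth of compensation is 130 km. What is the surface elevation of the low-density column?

ρ_ref D = ρ (D + h) → h = D (ρ_ref − ρ)/ρ.
h = 130 km × (2680 − 2580)/2580 = 5.04 km.

5.04 km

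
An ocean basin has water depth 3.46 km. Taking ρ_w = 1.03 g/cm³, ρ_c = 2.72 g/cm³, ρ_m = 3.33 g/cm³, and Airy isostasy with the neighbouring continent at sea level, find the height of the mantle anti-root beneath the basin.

Isostatic balance requires: replacing crust with seawater at the top is compensated by replacing crust with mantle at the base: d (ρ_c − ρ_w) = a (ρ_m − ρ_c).
a = d (ρ_c − ρ_w)/(ρ_m − ρ_c) = 3.46 km × 1.69/0.61 = 9.59 km.

9.59 km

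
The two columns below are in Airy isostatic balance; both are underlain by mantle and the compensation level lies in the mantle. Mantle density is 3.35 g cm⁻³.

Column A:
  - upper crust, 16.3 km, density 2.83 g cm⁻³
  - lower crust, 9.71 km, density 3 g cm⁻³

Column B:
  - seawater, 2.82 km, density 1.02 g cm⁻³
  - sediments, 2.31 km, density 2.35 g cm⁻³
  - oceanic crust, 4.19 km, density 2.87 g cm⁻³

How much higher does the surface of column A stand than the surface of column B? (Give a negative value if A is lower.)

For any compensation level in the mantle, the mantle terms cancel and isostasy reduces to e = (Σt_A − Σt_B) − (Σ(ρt)_A − Σ(ρt)_B) / ρ_m.
Σt_A = 26.01 km; Σt_B = 9.32 km; Σ(ρt)_A = 75.259; Σ(ρt)_B = 20.3302 (in km·g cm⁻³).
e = (26.01 − 9.32) − (75.259 − 20.3302) / 3.35 = 0.293 km.

0.293 km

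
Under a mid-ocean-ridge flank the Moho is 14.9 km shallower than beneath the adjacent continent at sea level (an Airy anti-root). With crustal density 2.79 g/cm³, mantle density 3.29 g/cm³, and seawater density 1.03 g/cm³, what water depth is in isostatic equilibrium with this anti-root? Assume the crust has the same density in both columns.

4.23 km

Replacing a thickness d of crust by seawater at the top must be balanced by replacing crust with mantle at the base: d (ρ_c − ρ_w) = a (ρ_m − ρ_c).
d = a (ρ_m − ρ_c)/(ρ_c − ρ_w) = 14.9 km × 0.5/1.76 = 4.23 km.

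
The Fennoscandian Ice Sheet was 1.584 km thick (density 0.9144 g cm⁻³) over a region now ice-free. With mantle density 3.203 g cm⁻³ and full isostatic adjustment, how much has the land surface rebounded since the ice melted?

Removing the load lets mantle flow back in; uplift u satisfies ρ_ice t = ρ_m u.
u = t ρ_ice/ρ_m = 1.584 km × 0.9144/3.203 = 0.452 km.

0.452 km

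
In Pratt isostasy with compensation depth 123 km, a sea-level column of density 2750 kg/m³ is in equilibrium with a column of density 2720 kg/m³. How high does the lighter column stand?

1.36 km

ρ_ref D = ρ (D + h) → h = D (ρ_ref − ρ)/ρ.
h = 123 km × (2750 − 2720)/2720 = 1.36 km.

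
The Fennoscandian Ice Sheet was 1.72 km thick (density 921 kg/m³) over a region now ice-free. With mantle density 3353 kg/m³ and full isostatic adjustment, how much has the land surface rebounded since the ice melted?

Removing the load lets mantle flow back in; uplift u satisfies ρ_ice t = ρ_m u.
u = t ρ_ice/ρ_m = 1.72 km × 921/3353 = 0.472 km.

0.472 km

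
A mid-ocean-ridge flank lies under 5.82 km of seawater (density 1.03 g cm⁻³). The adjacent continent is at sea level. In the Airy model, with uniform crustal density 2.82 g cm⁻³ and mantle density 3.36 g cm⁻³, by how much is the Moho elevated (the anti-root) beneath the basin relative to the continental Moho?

19.3 km

For local isostatic compensation: replacing crust with seawater at the top is compensated by replacing crust with mantle at the base: d (ρ_c − ρ_w) = a (ρ_m − ρ_c).
a = d (ρ_c − ρ_w)/(ρ_m − ρ_c) = 5.82 km × 1.79/0.54 = 19.3 km.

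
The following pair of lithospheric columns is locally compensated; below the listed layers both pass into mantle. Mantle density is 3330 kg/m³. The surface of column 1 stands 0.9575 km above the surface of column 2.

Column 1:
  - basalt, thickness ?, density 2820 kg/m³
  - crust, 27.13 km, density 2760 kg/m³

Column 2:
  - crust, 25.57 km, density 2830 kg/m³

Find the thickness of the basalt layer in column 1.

0.999 km

Take the compensation level at the base of the deeper column (depth z_c below the surface of column 1) and equate Σ ρ_i t_i down to z_c; mantle fills any gap and the z_c terms cancel.
Column 1: x×2820 + 27.13×2760 + (z_c − 27.13 − x)×3330
Column 2: 0.9575×0 + 25.57×2830 + (z_c − 0.9575 − 25.57)×3330
The z_c×3330 term appears on both sides and cancels. Collect the known terms of each column as K = Σ(ρt)_known − 3330 × (depth of known layers): K_1 = 74878.8 − 3330×27.13 = −15464.1; K_2 = 72363.1 − 3330×(0.9575 + 25.57) = −15973.475.
Balance: K_1 − x×(3330 − 2820) = K_2, so x = (K_1 − K_2)/(3330 − 2820) = 509.375/510 = 0.999 km.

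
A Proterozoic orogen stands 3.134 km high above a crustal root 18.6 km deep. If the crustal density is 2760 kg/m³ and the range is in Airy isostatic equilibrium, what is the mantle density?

Airy balance: ρ_c h = (ρ_m − ρ_c) r → ρ_m = ρ_c (1 + h/r).
ρ_m = 2760 × (1 + 3.134 km/18.6 km) = 3230 kg/m³.

3230 kg/m³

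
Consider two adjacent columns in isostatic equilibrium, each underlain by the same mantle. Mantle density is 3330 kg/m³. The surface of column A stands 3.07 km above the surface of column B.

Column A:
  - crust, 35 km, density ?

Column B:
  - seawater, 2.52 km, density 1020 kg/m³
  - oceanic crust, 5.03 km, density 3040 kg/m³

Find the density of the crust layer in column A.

Take the compensation level at the base of the deeper column (depth z_c below the surface of column A) and equate Σ ρ_i t_i down to z_c; mantle fills any gap and the z_c terms cancel.
Column A: 35×ρ + (z_c − 35)×3330
Column B: 3.07×0 + 2.52×1020 + 5.03×3040 + (z_c − 3.07 − 7.55)×3330
The z_c×3330 term appears on both sides and cancels. Collect the known terms of each column as K = Σ(ρt)_known − 3330 × (depth of known layers): K_A = 0 − 3330×35 = −116550; K_B = 17861.6 − 3330×(3.07 + 7.55) = −17503.
Balance: K_A + 35×ρ = K_B, so ρ = (K_B − K_A)/35 = 99047/35 = 2830 kg/m³.

2830 kg/m³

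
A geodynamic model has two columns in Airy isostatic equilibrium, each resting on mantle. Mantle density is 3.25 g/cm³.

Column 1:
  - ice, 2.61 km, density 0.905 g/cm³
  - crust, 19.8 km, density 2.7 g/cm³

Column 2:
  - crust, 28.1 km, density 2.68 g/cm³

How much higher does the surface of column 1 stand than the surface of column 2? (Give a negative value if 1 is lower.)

0.306 km

For any compensation level in the mantle, the mantle terms cancel and isostasy reduces to e = (Σt_1 − Σt_2) − (Σ(ρt)_1 − Σ(ρt)_2) / ρ_m.
Σt_1 = 22.41 km; Σt_2 = 28.1 km; Σ(ρt)_1 = 55.82205; Σ(ρt)_2 = 75.308 (in km·g/cm³).
e = (22.41 − 28.1) − (55.82205 − 75.308) / 3.25 = 0.306 km.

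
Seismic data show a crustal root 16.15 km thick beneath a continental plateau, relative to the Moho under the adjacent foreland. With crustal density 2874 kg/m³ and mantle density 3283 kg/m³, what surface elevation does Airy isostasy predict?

2.3 km

For local isostatic compensation: ρ_c h = (ρ_m − ρ_c) r.
h = r (ρ_m − ρ_c) / ρ_c = 16.15 km × (3283 − 2874) / 2874 = 2.3 km.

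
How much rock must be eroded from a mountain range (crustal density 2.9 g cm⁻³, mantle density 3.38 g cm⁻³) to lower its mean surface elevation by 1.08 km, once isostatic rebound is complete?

7.61 km

Net drop Δ = e − u = e − e ρ_c/ρ_m = e (ρ_m − ρ_c)/ρ_m.
e = Δ ρ_m/(ρ_m − ρ_c) = 1.08 km × 3.38/0.48 = 7.61 km.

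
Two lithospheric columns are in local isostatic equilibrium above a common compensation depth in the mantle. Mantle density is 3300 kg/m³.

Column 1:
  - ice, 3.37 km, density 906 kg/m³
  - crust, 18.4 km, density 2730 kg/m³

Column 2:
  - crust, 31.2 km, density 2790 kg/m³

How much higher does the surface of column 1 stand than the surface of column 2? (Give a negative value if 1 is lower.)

0.801 km

For any compensation level in the mantle, the mantle terms cancel and isostasy reduces to e = (Σt_1 − Σt_2) − (Σ(ρt)_1 − Σ(ρt)_2) / ρ_m.
Σt_1 = 21.77 km; Σt_2 = 31.2 km; Σ(ρt)_1 = 53285.22; Σ(ρt)_2 = 87048 (in km·kg/m³).
e = (21.77 − 31.2) − (53285.22 − 87048) / 3300 = 0.801 km.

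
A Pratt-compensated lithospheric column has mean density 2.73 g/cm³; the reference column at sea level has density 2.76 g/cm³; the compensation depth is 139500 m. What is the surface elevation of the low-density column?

1530 m

ρ_ref D = ρ (D + h) → h = D (ρ_ref − ρ)/ρ.
h = 139500 m × (2.76 − 2.73)/2.73 = 1530 m.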